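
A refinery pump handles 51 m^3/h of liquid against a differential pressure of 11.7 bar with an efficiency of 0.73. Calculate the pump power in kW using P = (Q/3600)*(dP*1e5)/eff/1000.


Q = 51 / 3600 = 0.0141667 m^3/s
P = 0.0141667 * (11.7 * 1e5) / 0.73 / 1000 = 22.71

22.71 kW


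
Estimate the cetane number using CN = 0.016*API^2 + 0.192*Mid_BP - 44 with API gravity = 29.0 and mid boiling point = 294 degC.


CN = 0.016 * 29.0^2 + 0.192 * 294 - 44
CN = 13.456 + 56.448 - 44 = 25.904

25.904


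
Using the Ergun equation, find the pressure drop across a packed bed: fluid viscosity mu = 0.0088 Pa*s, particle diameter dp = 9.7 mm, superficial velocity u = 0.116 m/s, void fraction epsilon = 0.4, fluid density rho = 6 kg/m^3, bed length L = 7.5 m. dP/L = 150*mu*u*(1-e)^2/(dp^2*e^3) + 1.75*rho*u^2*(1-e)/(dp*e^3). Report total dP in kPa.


dp = 9.7 mm = 0.0097 m
Viscous term = 150*0.0088*0.116*(1-0.4)^2 / (0.0097^2*0.4^3) = 9154
Inertial term = 1.75*6*0.116^2*(1-0.4) / (0.0097*0.4^3) = 136.554
dP/L = 9154 + 136.554 = 9290.55 Pa/m
dP = 9290.55 * 7.5 / 1000 = 69.68 kPa

69.68 kPa


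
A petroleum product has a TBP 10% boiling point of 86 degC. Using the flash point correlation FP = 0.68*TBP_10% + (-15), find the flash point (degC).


FP = 0.68 * 86 + (-15) = 43.48

43.48 degC


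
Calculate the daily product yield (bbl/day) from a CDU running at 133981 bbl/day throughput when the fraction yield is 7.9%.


Crude throughput = 133981 bbl/day
Fraction yield = 7.9%
yield = throughput * fraction / 100
yield = 133981 * 7.9 / 100 = 10584.499

10584.499 bbl/day


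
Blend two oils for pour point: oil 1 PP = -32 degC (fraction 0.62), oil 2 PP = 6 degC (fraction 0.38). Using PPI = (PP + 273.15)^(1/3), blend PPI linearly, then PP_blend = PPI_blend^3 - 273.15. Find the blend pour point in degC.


PPI_1 = (-32 + 273.15)^(1/3) = 6.224375
PPI_2 = (6 + 273.15)^(1/3) = 6.535506
PPI_blend = 0.62 * 6.224375 + 0.38 * 6.535506 = 6.342605
PP_blend = 6.342605^3 - 273.15 = 255.1544 - 273.15 = -18

-18 degC


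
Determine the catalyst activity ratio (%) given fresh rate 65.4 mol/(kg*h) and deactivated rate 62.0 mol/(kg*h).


Activity (%) = (rate_used / rate_fresh) * 100
rate_used = 62.0, rate_fresh = 65.4
= (62.0 / 65.4) * 100
= 0.9480 * 100 = 94.80

94.80 %


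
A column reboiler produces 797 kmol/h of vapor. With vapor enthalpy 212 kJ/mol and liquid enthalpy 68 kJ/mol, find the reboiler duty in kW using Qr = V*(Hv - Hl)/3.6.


Qr = 797 * (212 - 68) / 3.6 = 797 * 144 / 3.6 = 31880

31880 kW


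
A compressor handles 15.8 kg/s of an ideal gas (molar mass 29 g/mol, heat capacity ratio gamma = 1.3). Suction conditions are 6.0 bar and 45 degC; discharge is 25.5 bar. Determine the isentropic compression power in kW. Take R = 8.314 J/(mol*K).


Isentropic work: W = m*(gamma/(gamma-1))*(R*T1/MW)*((P2/P1)^((gamma-1)/gamma) - 1)
T1 = 45 + 273.15 = 318.15 K
Pressure ratio = 25.5 / 6.0 = 4.25
Exponent = (1.3 - 1)/1.3 = 0.230769
(P2/P1)^exp - 1 = 4.25^0.230769 - 1 = 0.396409
W = 15.8 * 1.3 / 0.3 * 8.314 * 318.15 / 29 * 0.396409 = 2476

2476 kW


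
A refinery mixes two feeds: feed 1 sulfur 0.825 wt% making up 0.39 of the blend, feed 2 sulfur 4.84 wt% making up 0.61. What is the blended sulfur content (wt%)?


Linear sulfur blending: S_blend = x1*S1 + x2*S2
Contribution 1: 0.39 * 0.825 = 0.32175 wt%
Contribution 2: 0.61 * 4.84 = 2.9524 wt%
S_blend = 0.32175 + 2.9524 = 3.27415

3.27415 wt%


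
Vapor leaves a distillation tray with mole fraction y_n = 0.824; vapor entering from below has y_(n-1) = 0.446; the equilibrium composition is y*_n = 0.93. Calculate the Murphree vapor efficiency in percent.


Murphree vapor efficiency: EMV = (y_n - y_(n-1)) / (y*_n - y_(n-1)) * 100
EMV = (0.824 - 0.446) / (0.93 - 0.446) * 100 = 0.378 / 0.484 * 100 = 78.10

78.10 %


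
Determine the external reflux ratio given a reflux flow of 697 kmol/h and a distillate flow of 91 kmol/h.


Reflux ratio definition: R = L / D (liquid returned / distillate withdrawn)
L = 697 kmol/h, D = 91 kmol/h
R = 697 / 91 = 7.659

7.659


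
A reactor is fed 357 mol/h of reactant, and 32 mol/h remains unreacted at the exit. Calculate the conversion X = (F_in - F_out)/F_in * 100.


X = (F_in - F_out) / F_in * 100
Moles reacted = 357 - 32 = 325
X = 325 / 357 * 100
= 0.9104 * 100
= 91.04 %

91.04 %


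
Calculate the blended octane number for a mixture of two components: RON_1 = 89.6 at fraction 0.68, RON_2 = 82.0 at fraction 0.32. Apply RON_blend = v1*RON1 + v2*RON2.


Linear blending: RON_blend = sum(vi * RONi)
Contribution 1: 0.68 * 89.6 = 60.928
Contribution 2: 0.32 * 82.0 = 26.24
RON_blend = 60.928 + 26.24 = 87.168

87.168


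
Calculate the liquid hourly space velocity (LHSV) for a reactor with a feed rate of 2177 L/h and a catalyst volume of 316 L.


LHSV = volumetric feed rate / catalyst volume
= 2177 L/h / 316 L
= 6.889 h^-1

6.889 h^-1


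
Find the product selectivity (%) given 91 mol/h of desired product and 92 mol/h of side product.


Selectivity = desired / (desired + undesired) * 100
Total products = 91 + 92 = 183 mol/h
S = 91 / 183 * 100
= 0.4973 * 100
= 49.73 %

49.73 %


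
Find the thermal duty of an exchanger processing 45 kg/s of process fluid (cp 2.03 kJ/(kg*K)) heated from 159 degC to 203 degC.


Q = m_dot * cp * delta_T
delta_T = 203 - 159 = 44 K
Q = 45 * 2.03 * 44
= 91.35 * 44
= 4019.4 kW

4019.4 kW


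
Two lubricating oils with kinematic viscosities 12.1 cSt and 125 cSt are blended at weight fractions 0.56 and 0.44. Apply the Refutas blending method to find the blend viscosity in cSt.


Refutas method: VBN_i = 14.534*ln(ln(visc_i + 0.8)) + 10.975, blended linearly by mass fraction; since VBN is linear in VBI_i = ln(ln(visc_i + 0.8)) and the fractions sum to 1, blend VBI directly: visc = exp(exp(VBI_blend)) - 0.8
VBI_1 = ln(ln(12.1 + 0.8)) = 0.938924
VBI_2 = ln(ln(125 + 0.8)) = 1.57582
VBI_blend = 0.56 * 0.938924 + 0.44 * 1.57582 = 1.21916
visc_blend = exp(exp(1.21916)) - 0.8 = 28.70

28.70 cSt


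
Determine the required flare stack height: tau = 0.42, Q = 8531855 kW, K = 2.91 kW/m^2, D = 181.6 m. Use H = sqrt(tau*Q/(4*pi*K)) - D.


tau*Q/(4*pi*K) = 0.42 * 8531855 / (4 * pi * 2.91) = 97991.8
sqrt(97991.8) = 313.036
H = 313.036 - 181.6 = 131.4

131.4 m


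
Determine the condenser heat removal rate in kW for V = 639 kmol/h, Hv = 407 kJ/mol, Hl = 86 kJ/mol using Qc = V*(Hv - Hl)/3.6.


Qc = 639 * (407 - 86) / 3.6 = 639 * 321 / 3.6 = 56980

56980 kW


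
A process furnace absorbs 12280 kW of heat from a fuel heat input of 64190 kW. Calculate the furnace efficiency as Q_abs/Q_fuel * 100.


Furnace efficiency = Q_absorbed / Q_fuel * 100
= 12280 / 64190 * 100 = 19.13

19.13 %


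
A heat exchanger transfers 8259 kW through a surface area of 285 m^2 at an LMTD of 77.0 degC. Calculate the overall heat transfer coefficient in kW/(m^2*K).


From Q = U*A*LMTD, U = Q / (A * LMTD)
U = 8259 / (285 * 77.0) = 8259 / 21945 = 0.3763

0.3763 kW/(m^2*K)


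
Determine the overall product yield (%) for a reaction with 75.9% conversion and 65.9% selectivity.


Overall yield = conversion (%) * selectivity (%) / 100
Conversion = 75.9%, Selectivity = 65.9%
Y = 75.9 * 65.9 / 100
= 50.0181 %

50.0181 %


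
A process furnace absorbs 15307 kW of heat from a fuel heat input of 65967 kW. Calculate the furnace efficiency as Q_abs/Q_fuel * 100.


Furnace efficiency = Q_absorbed / Q_fuel * 100
= 15307 / 65967 * 100 = 23.20

23.20 %


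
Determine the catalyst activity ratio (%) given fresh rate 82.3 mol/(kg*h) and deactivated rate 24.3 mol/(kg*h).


Activity (%) = (rate_used / rate_fresh) * 100
rate_used = 24.3, rate_fresh = 82.3
= (24.3 / 82.3) * 100
= 0.2953 * 100 = 29.53

29.53 %


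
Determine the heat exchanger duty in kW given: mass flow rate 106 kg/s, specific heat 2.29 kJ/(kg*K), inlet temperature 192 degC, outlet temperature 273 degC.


Q = m_dot * cp * delta_T
delta_T = 273 - 192 = 81 K
Q = 106 * 2.29 * 81
= 242.74 * 81
= 19661.94 kW

19661.94 kW


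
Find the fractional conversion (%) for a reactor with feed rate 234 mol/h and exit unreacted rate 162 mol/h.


X = (F_in - F_out) / F_in * 100
Moles reacted = 234 - 162 = 72
X = 72 / 234 * 100
= 0.3077 * 100
= 30.77 %

30.77 %


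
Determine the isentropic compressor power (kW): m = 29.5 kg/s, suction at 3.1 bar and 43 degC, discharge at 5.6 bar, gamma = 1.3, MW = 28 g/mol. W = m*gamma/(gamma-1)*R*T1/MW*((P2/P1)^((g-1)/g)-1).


Isentropic work: W = m*(gamma/(gamma-1))*(R*T1/MW)*((P2/P1)^((gamma-1)/gamma) - 1)
T1 = 43 + 273.15 = 316.15 K
Pressure ratio = 5.6 / 3.1 = 1.80645
Exponent = (1.3 - 1)/1.3 = 0.230769
(P2/P1)^exp - 1 = 1.80645^0.230769 - 1 = 0.146219
W = 29.5 * 1.3 / 0.3 * 8.314 * 316.15 / 28 * 0.146219 = 1755

1755 kW


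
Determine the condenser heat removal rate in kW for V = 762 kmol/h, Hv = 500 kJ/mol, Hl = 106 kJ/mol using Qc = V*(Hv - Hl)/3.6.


Qc = 762 * (500 - 106) / 3.6 = 762 * 394 / 3.6 = 83400

83400 kW


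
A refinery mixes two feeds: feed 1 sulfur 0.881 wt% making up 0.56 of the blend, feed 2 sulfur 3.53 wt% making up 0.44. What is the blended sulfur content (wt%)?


Linear sulfur blending: S_blend = x1*S1 + x2*S2
Contribution 1: 0.56 * 0.881 = 0.49336 wt%
Contribution 2: 0.44 * 3.53 = 1.5532 wt%
S_blend = 0.49336 + 1.5532 = 2.04656

2.04656 wt%


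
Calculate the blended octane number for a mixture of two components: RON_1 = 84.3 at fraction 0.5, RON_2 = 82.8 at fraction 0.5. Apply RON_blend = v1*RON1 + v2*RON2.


Linear blending: RON_blend = sum(vi * RONi)
Contribution 1: 0.5 * 84.3 = 42.15
Contribution 2: 0.5 * 82.8 = 41.4
RON_blend = 42.15 + 41.4 = 83.55

83.55


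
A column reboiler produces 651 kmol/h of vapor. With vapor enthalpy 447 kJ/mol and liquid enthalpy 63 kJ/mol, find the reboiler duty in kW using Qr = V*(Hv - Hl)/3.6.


Qr = 651 * (447 - 63) / 3.6 = 651 * 384 / 3.6 = 69440

69440 kW


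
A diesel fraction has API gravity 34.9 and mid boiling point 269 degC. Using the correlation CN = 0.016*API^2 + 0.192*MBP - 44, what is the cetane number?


CN = 0.016 * 34.9^2 + 0.192 * 269 - 44
CN = 19.48816 + 51.648 - 44 = 27.13616

27.13616


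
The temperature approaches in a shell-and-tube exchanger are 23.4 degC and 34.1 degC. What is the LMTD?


LMTD = (dT1 - dT2) / ln(dT1/dT2)
= (23.4 - 34.1) / ln(23.4 / 34.1) = -10.7 / -0.376561 = 28.42

28.42 degC


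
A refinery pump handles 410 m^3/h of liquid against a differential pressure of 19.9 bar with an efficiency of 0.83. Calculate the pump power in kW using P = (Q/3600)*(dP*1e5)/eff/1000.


Q = 410 / 3600 = 0.113889 m^3/s
P = 0.113889 * (19.9 * 1e5) / 0.83 / 1000 = 273.1

273.1 kW


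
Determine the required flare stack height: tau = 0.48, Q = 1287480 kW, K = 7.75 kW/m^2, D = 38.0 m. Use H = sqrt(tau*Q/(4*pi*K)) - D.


tau*Q/(4*pi*K) = 0.48 * 1287480 / (4 * pi * 7.75) = 6345.56
sqrt(6345.56) = 79.659
H = 79.659 - 38.0 = 41.66

41.66 m


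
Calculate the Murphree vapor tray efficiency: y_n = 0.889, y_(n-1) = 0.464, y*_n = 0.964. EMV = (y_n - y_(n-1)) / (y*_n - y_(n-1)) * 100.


Murphree vapor efficiency: EMV = (y_n - y_(n-1)) / (y*_n - y_(n-1)) * 100
EMV = (0.889 - 0.464) / (0.964 - 0.464) * 100 = 0.425 / 0.5 * 100 = 85.00

85.00 %


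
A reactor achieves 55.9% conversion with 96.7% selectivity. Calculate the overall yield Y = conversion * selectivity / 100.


Overall yield = conversion (%) * selectivity (%) / 100
Conversion = 55.9%, Selectivity = 96.7%
Y = 55.9 * 96.7 / 100
= 54.0553 %

54.0553 %


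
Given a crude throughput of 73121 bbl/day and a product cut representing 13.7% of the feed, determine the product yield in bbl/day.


Crude throughput = 73121 bbl/day
Fraction yield = 13.7%
yield = throughput * fraction / 100
yield = 73121 * 13.7 / 100 = 10017.577

10017.577 bbl/day


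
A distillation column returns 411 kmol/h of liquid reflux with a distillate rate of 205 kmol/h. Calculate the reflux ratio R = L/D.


Reflux ratio definition: R = L / D (liquid returned / distillate withdrawn)
L = 411 kmol/h, D = 205 kmol/h
R = 411 / 205 = 2.005

2.005


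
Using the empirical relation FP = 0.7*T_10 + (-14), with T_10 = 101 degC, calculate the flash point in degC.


FP = 0.7 * 101 + (-14) = 56.7

56.7 degC


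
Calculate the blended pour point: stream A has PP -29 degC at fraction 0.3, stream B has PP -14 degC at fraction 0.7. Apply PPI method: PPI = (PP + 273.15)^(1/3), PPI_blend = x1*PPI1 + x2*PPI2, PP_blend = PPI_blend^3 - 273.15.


PPI_1 = (-29 + 273.15)^(1/3) = 6.25008
PPI_2 = (-14 + 273.15)^(1/3) = 6.375541
PPI_blend = 0.3 * 6.25008 + 0.7 * 6.375541 = 6.337903
PP_blend = 6.337903^3 - 273.15 = 254.5873 - 273.15 = -18.56

-18.56 degC


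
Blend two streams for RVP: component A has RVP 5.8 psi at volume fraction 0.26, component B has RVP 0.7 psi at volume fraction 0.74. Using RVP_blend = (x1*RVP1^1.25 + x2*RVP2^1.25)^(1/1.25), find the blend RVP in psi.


Chevron index: RVP_blend = (sum xi*RVPi^1.25)^(1/1.25)
RVP^1.25 terms: 0.26 * 5.8^1.25 + 0.74 * 0.7^1.25 = 2.81404
RVP_blend = 2.81404^(1/1.25) = 2.288

2.288 psi


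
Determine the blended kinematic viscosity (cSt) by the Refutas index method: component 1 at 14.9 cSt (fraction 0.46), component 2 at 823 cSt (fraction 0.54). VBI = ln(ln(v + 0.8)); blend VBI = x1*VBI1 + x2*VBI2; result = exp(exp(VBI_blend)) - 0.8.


Refutas method: VBN_i = 14.534*ln(ln(visc_i + 0.8)) + 10.975, blended linearly by mass fraction; since VBN is linear in VBI_i = ln(ln(visc_i + 0.8)) and the fractions sum to 1, blend VBI directly: visc = exp(exp(VBI_blend)) - 0.8
VBI_1 = ln(ln(14.9 + 0.8)) = 1.01293
VBI_2 = ln(ln(823 + 0.8)) = 1.90418
VBI_blend = 0.46 * 1.01293 + 0.54 * 1.90418 = 1.49421
visc_blend = exp(exp(1.49421)) - 0.8 = 85.33

85.33 cSt


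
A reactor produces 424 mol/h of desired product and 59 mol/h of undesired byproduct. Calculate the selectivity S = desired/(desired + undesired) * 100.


Selectivity = desired / (desired + undesired) * 100
Total products = 424 + 59 = 483 mol/h
S = 424 / 483 * 100
= 0.8778 * 100
= 87.78 %

87.78 %


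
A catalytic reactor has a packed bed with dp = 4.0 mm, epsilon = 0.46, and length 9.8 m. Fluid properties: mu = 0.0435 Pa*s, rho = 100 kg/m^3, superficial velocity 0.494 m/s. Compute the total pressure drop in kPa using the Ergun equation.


dp = 4.0 mm = 0.004 m
Viscous term = 150*0.0435*0.494*(1-0.46)^2 / (0.004^2*0.46^3) = 603534
Inertial term = 1.75*100*0.494^2*(1-0.46) / (0.004*0.46^3) = 59231.4
dP/L = 603534 + 59231.4 = 662765 Pa/m
dP = 662765 * 9.8 / 1000 = 6495 kPa

6495 kPa


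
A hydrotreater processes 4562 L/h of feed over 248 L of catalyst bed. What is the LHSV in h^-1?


LHSV = volumetric feed rate / catalyst volume
= 4562 L/h / 248 L
= 18.40 h^-1

18.40 h^-1


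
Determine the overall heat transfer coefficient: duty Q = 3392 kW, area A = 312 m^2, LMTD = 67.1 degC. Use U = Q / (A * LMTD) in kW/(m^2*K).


From Q = U*A*LMTD, U = Q / (A * LMTD)
U = 3392 / (312 * 67.1) = 3392 / 20935.2 = 0.1620

0.1620 kW/(m^2*K)


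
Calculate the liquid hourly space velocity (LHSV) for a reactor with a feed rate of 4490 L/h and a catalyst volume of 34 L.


LHSV = volumetric feed rate / catalyst volume
= 4490 L/h / 34 L
= 132.1 h^-1

132.1 h^-1


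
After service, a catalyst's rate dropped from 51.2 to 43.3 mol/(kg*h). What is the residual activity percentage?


Activity (%) = (rate_used / rate_fresh) * 100
rate_used = 43.3, rate_fresh = 51.2
= (43.3 / 51.2) * 100
= 0.8457 * 100 = 84.57

84.57 %


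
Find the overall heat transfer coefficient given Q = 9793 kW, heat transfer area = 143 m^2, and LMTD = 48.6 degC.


From Q = U*A*LMTD, U = Q / (A * LMTD)
U = 9793 / (143 * 48.6) = 9793 / 6949.8 = 1.409

1.409 kW/(m^2*K)


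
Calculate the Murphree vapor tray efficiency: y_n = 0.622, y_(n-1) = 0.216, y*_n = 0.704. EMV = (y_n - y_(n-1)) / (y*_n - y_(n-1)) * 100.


Murphree vapor efficiency: EMV = (y_n - y_(n-1)) / (y*_n - y_(n-1)) * 100
EMV = (0.622 - 0.216) / (0.704 - 0.216) * 100 = 0.406 / 0.488 * 100 = 83.20

83.20 %


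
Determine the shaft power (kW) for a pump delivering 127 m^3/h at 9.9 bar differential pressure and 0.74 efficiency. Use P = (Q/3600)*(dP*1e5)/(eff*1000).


Q = 127 / 3600 = 0.0352778 m^3/s
P = 0.0352778 * (9.9 * 1e5) / 0.74 / 1000 = 47.20

47.20 kW


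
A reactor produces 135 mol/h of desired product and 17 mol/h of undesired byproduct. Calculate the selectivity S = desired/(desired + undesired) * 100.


Selectivity = desired / (desired + undesired) * 100
Total products = 135 + 17 = 152 mol/h
S = 135 / 152 * 100
= 0.8882 * 100
= 88.82 %

88.82 %


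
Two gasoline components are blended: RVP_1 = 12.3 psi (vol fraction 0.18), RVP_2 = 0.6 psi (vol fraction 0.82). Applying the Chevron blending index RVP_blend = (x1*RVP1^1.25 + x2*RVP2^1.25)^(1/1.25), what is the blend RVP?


Chevron index: RVP_blend = (sum xi*RVPi^1.25)^(1/1.25)
RVP^1.25 terms: 0.18 * 12.3^1.25 + 0.82 * 0.6^1.25 = 4.57925
RVP_blend = 4.57925^(1/1.25) = 3.378

3.378 psi


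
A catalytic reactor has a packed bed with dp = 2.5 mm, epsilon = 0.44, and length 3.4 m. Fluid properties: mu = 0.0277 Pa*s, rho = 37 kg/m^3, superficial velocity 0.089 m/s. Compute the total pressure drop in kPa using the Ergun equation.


dp = 2.5 mm = 0.0025 m
Viscous term = 150*0.0277*0.089*(1-0.44)^2 / (0.0025^2*0.44^3) = 217821
Inertial term = 1.75*37*0.089^2*(1-0.44) / (0.0025*0.44^3) = 1348.68
dP/L = 217821 + 1348.68 = 219170 Pa/m
dP = 219170 * 3.4 / 1000 = 745.2 kPa

745.2 kPa


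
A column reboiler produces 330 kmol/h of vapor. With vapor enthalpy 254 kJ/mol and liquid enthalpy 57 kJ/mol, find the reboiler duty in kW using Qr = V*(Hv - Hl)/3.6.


Qr = 330 * (254 - 57) / 3.6 = 330 * 197 / 3.6 = 18060

18060 kW


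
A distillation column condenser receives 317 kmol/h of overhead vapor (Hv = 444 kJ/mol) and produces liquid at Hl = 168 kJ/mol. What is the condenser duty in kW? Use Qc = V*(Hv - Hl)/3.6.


Qc = 317 * (444 - 168) / 3.6 = 317 * 276 / 3.6 = 24300

24300 kW


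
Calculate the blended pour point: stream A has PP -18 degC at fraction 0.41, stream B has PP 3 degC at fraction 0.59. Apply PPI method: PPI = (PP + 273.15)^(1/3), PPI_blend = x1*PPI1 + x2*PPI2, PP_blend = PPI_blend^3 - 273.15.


PPI_1 = (-18 + 273.15)^(1/3) = 6.342569
PPI_2 = (3 + 273.15)^(1/3) = 6.512009
PPI_blend = 0.41 * 6.342569 + 0.59 * 6.512009 = 6.442539
PP_blend = 6.442539^3 - 273.15 = 267.406 - 273.15 = -5.74

-5.74 degC


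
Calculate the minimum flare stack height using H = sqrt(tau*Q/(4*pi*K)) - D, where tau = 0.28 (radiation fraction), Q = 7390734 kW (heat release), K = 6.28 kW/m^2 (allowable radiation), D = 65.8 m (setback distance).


tau*Q/(4*pi*K) = 0.28 * 7390734 / (4 * pi * 6.28) = 26222.6
sqrt(26222.6) = 161.934
H = 161.934 - 65.8 = 96.13

96.13 m


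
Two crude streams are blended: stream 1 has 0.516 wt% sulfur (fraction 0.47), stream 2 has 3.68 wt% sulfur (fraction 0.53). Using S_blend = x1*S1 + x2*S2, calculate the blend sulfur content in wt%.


Linear sulfur blending: S_blend = x1*S1 + x2*S2
Contribution 1: 0.47 * 0.516 = 0.24252 wt%
Contribution 2: 0.53 * 3.68 = 1.9504 wt%
S_blend = 0.24252 + 1.9504 = 2.19292

2.19292 wt%


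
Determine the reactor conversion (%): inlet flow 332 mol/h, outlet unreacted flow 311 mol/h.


X = (F_in - F_out) / F_in * 100
Moles reacted = 332 - 311 = 21
X = 21 / 332 * 100
= 0.06325 * 100
= 6.325 %

6.325 %


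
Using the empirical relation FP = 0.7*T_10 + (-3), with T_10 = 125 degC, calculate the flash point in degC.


FP = 0.7 * 125 + (-3) = 84.5

84.5 degC


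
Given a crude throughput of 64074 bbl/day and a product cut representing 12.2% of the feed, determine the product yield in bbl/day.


Crude throughput = 64074 bbl/day
Fraction yield = 12.2%
yield = throughput * fraction / 100
yield = 64074 * 12.2 / 100 = 7817.028

7817.028 bbl/day


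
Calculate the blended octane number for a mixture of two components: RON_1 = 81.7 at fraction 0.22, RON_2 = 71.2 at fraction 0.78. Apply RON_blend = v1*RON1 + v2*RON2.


Linear blending: RON_blend = sum(vi * RONi)
Contribution 1: 0.22 * 81.7 = 17.974
Contribution 2: 0.78 * 71.2 = 55.536
RON_blend = 17.974 + 55.536 = 73.51

73.51


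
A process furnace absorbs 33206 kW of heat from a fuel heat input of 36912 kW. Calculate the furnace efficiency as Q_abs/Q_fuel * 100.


Furnace efficiency = Q_absorbed / Q_fuel * 100
= 33206 / 36912 * 100 = 89.96

89.96 %


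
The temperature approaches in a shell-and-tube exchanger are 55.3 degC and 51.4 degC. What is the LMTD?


LMTD = (dT1 - dT2) / ln(dT1/dT2)
= (55.3 - 51.4) / ln(55.3 / 51.4) = 3.9 / 0.0731347 = 53.33

53.33 degC


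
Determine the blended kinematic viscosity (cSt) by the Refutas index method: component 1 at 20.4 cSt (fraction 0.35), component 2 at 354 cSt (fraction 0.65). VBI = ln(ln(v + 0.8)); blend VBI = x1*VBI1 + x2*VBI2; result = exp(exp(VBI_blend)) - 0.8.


Refutas method: VBN_i = 14.534*ln(ln(visc_i + 0.8)) + 10.975, blended linearly by mass fraction; since VBN is linear in VBI_i = ln(ln(visc_i + 0.8)) and the fractions sum to 1, blend VBI directly: visc = exp(exp(VBI_blend)) - 0.8
VBI_1 = ln(ln(20.4 + 0.8)) = 1.11645
VBI_2 = ln(ln(354 + 0.8)) = 1.77012
VBI_blend = 0.35 * 1.11645 + 0.65 * 1.77012 = 1.54134
visc_blend = exp(exp(1.54134)) - 0.8 = 106.0

106.0 cSt


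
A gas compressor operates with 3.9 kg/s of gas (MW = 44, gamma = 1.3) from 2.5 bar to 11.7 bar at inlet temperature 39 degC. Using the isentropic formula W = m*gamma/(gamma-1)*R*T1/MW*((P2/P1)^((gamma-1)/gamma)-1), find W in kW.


Isentropic work: W = m*(gamma/(gamma-1))*(R*T1/MW)*((P2/P1)^((gamma-1)/gamma) - 1)
T1 = 39 + 273.15 = 312.15 K
Pressure ratio = 11.7 / 2.5 = 4.68
Exponent = (1.3 - 1)/1.3 = 0.230769
(P2/P1)^exp - 1 = 4.68^0.230769 - 1 = 0.427815
W = 3.9 * 1.3 / 0.3 * 8.314 * 312.15 / 44 * 0.427815 = 426.4

426.4 kW


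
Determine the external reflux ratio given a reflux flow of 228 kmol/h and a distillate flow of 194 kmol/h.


Reflux ratio definition: R = L / D (liquid returned / distillate withdrawn)
L = 228 kmol/h, D = 194 kmol/h
R = 228 / 194 = 1.175

1.175


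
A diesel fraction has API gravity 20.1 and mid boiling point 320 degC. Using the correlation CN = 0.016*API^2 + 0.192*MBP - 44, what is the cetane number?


CN = 0.016 * 20.1^2 + 0.192 * 320 - 44
CN = 6.46416 + 61.44 - 44 = 23.90416

23.90416


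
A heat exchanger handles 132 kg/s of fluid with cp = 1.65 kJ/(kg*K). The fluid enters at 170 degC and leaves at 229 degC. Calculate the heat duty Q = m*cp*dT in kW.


Q = m_dot * cp * delta_T
delta_T = 229 - 170 = 59 K
Q = 132 * 1.65 * 59
= 217.8 * 59
= 12850.2 kW

12850.2 kW


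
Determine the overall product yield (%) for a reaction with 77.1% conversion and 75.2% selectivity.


Overall yield = conversion (%) * selectivity (%) / 100
Conversion = 77.1%, Selectivity = 75.2%
Y = 77.1 * 75.2 / 100
= 57.9792 %

57.9792 %


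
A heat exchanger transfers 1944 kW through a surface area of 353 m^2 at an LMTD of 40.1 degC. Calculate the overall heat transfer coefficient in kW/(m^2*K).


From Q = U*A*LMTD, U = Q / (A * LMTD)
U = 1944 / (353 * 40.1) = 1944 / 14155.3 = 0.1373

0.1373 kW/(m^2*K)


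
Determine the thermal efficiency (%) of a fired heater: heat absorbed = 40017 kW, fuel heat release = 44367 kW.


Furnace efficiency = Q_absorbed / Q_fuel * 100
= 40017 / 44367 * 100 = 90.20

90.20 %


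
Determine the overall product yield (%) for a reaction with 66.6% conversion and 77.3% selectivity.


Overall yield = conversion (%) * selectivity (%) / 100
Conversion = 66.6%, Selectivity = 77.3%
Y = 66.6 * 77.3 / 100
= 51.4818 %

51.4818 %


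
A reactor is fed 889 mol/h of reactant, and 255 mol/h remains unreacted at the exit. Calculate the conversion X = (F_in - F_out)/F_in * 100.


X = (F_in - F_out) / F_in * 100
Moles reacted = 889 - 255 = 634
X = 634 / 889 * 100
= 0.7132 * 100
= 71.32 %

71.32 %


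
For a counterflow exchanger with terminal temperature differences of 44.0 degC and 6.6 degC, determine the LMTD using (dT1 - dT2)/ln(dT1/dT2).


LMTD = (dT1 - dT2) / ln(dT1/dT2)
= (44.0 - 6.6) / ln(44.0 / 6.6) = 37.4 / 1.89712 = 19.71

19.71 degC


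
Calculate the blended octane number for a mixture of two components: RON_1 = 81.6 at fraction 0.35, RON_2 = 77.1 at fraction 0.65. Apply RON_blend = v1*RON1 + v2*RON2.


Linear blending: RON_blend = sum(vi * RONi)
Contribution 1: 0.35 * 81.6 = 28.56
Contribution 2: 0.65 * 77.1 = 50.115
RON_blend = 28.56 + 50.115 = 78.675

78.675


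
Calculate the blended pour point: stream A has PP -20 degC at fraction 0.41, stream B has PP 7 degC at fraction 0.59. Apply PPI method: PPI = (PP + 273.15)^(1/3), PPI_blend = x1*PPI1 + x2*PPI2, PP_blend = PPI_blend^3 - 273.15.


PPI_1 = (-20 + 273.15)^(1/3) = 6.325953
PPI_2 = (7 + 273.15)^(1/3) = 6.543301
PPI_blend = 0.41 * 6.325953 + 0.59 * 6.543301 = 6.454188
PP_blend = 6.454188^3 - 273.15 = 268.8592 - 273.15 = -4.29

-4.29 degC


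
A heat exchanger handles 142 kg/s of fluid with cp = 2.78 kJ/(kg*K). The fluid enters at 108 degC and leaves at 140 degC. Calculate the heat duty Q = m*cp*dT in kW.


Q = m_dot * cp * delta_T
delta_T = 140 - 108 = 32 K
Q = 142 * 2.78 * 32
= 394.76 * 32
= 12632.32 kW

12632.32 kW


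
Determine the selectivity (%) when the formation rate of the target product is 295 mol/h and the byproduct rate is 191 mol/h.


Selectivity = desired / (desired + undesired) * 100
Total products = 295 + 191 = 486 mol/h
S = 295 / 486 * 100
= 0.6070 * 100
= 60.70 %

60.70 %


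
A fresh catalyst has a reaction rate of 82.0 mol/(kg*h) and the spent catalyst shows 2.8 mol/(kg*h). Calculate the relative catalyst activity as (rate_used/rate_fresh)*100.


Activity (%) = (rate_used / rate_fresh) * 100
rate_used = 2.8, rate_fresh = 82.0
= (2.8 / 82.0) * 100
= 0.03415 * 100 = 3.415

3.415 %


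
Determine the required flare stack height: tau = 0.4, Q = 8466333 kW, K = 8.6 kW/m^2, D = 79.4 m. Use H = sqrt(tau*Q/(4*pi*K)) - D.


tau*Q/(4*pi*K) = 0.4 * 8466333 / (4 * pi * 8.6) = 31336.2
sqrt(31336.2) = 177.02
H = 177.02 - 79.4 = 97.62

97.62 m


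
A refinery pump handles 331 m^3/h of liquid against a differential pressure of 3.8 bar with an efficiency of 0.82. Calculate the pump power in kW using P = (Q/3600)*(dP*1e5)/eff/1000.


Q = 331 / 3600 = 0.0919444 m^3/s
P = 0.0919444 * (3.8 * 1e5) / 0.82 / 1000 = 42.61

42.61 kW


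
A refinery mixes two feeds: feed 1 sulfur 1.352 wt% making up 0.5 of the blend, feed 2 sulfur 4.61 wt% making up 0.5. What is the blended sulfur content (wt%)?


Linear sulfur blending: S_blend = x1*S1 + x2*S2
Contribution 1: 0.5 * 1.352 = 0.676 wt%
Contribution 2: 0.5 * 4.61 = 2.305 wt%
S_blend = 0.676 + 2.305 = 2.981

2.981 wt%


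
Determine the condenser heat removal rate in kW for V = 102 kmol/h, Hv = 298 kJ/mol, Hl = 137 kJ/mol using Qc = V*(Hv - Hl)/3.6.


Qc = 102 * (298 - 137) / 3.6 = 102 * 161 / 3.6 = 4562

4562 kW


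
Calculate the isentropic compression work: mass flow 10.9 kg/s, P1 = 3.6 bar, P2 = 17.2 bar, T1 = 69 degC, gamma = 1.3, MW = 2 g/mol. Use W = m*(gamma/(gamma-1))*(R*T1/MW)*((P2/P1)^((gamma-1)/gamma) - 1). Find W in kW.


Isentropic work: W = m*(gamma/(gamma-1))*(R*T1/MW)*((P2/P1)^((gamma-1)/gamma) - 1)
T1 = 69 + 273.15 = 342.15 K
Pressure ratio = 17.2 / 3.6 = 4.77778
Exponent = (1.3 - 1)/1.3 = 0.230769
(P2/P1)^exp - 1 = 4.77778^0.230769 - 1 = 0.434645
W = 10.9 * 1.3 / 0.3 * 8.314 * 342.15 / 2 * 0.434645 = 29200

29200 kW


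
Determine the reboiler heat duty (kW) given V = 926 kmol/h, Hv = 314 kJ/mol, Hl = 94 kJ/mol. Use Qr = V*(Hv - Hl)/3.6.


Qr = 926 * (314 - 94) / 3.6 = 926 * 220 / 3.6 = 56590

56590 kW


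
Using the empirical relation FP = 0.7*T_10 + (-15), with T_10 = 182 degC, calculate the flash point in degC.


FP = 0.7 * 182 + (-15) = 112.4

112.4 degC


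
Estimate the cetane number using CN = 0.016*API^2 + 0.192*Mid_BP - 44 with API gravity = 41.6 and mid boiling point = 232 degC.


CN = 0.016 * 41.6^2 + 0.192 * 232 - 44
CN = 27.68896 + 44.544 - 44 = 28.23296

28.23296


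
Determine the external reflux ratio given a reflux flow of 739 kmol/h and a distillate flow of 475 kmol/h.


Reflux ratio definition: R = L / D (liquid returned / distillate withdrawn)
L = 739 kmol/h, D = 475 kmol/h
R = 739 / 475 = 1.556

1.556


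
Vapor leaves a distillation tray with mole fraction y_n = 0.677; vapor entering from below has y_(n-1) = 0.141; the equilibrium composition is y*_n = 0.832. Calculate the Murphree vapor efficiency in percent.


Murphree vapor efficiency: EMV = (y_n - y_(n-1)) / (y*_n - y_(n-1)) * 100
EMV = (0.677 - 0.141) / (0.832 - 0.141) * 100 = 0.536 / 0.691 * 100 = 77.57

77.57 %


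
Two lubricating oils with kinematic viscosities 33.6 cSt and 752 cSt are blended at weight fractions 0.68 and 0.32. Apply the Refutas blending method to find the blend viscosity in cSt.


Refutas method: VBN_i = 14.534*ln(ln(visc_i + 0.8)) + 10.975, blended linearly by mass fraction; since VBN is linear in VBI_i = ln(ln(visc_i + 0.8)) and the fractions sum to 1, blend VBI directly: visc = exp(exp(VBI_blend)) - 0.8
VBI_1 = ln(ln(33.6 + 0.8)) = 1.26358
VBI_2 = ln(ln(752 + 0.8)) = 1.89067
VBI_blend = 0.68 * 1.26358 + 0.32 * 1.89067 = 1.46425
visc_blend = exp(exp(1.46425)) - 0.8 = 74.71

74.71 cSt


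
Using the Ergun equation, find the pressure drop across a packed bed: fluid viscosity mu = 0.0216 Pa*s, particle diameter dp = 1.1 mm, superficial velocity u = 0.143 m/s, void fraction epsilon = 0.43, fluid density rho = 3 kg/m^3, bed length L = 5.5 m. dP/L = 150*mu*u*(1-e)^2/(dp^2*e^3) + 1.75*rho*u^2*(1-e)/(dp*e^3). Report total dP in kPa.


dp = 1.1 mm = 0.0011 m
Viscous term = 150*0.0216*0.143*(1-0.43)^2 / (0.0011^2*0.43^3) = 1564730
Inertial term = 1.75*3*0.143^2*(1-0.43) / (0.0011*0.43^3) = 699.694
dP/L = 1564730 + 699.694 = 1565430 Pa/m
dP = 1565430 * 5.5 / 1000 = 8610 kPa

8610 kPa


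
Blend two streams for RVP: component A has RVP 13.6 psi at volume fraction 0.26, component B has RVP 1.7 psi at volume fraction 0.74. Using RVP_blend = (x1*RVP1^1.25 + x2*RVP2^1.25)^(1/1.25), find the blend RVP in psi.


Chevron index: RVP_blend = (sum xi*RVPi^1.25)^(1/1.25)
RVP^1.25 terms: 0.26 * 13.6^1.25 + 0.74 * 1.7^1.25 = 8.22688
RVP_blend = 8.22688^(1/1.25) = 5.397

5.397 psi


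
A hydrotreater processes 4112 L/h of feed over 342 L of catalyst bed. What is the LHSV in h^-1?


LHSV = volumetric feed rate / catalyst volume
= 4112 L/h / 342 L
= 12.02 h^-1

12.02 h^-1


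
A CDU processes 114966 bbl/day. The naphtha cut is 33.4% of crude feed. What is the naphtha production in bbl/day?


Crude throughput = 114966 bbl/day
Fraction yield = 33.4%
yield = throughput * fraction / 100
yield = 114966 * 33.4 / 100 = 38398.644

38398.644 bbl/day


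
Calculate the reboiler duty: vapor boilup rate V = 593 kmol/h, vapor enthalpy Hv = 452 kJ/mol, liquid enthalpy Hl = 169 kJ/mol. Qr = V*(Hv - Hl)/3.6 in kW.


Qr = 593 * (452 - 169) / 3.6 = 593 * 283 / 3.6 = 46620

46620 kW


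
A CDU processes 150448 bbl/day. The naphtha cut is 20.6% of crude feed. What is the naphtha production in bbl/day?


Crude throughput = 150448 bbl/day
Fraction yield = 20.6%
yield = throughput * fraction / 100
yield = 150448 * 20.6 / 100 = 30992.288

30992.288 bbl/day


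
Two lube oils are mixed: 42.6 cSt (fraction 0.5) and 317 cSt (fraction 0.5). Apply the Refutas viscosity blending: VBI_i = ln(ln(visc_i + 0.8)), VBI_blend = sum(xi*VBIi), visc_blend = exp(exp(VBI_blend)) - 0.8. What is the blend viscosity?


Refutas method: VBN_i = 14.534*ln(ln(visc_i + 0.8)) + 10.975, blended linearly by mass fraction; since VBN is linear in VBI_i = ln(ln(visc_i + 0.8)) and the fractions sum to 1, blend VBI directly: visc = exp(exp(VBI_blend)) - 0.8
VBI_1 = ln(ln(42.6 + 0.8)) = 1.3272
VBI_2 = ln(ln(317 + 0.8)) = 1.75118
VBI_blend = 0.5 * 1.3272 + 0.5 * 1.75118 = 1.53919
visc_blend = exp(exp(1.53919)) - 0.8 = 104.9

104.9 cSt


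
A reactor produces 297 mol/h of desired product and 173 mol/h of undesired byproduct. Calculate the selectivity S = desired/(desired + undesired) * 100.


Selectivity = desired / (desired + undesired) * 100
Total products = 297 + 173 = 470 mol/h
S = 297 / 470 * 100
= 0.6319 * 100
= 63.19 %

63.19 %


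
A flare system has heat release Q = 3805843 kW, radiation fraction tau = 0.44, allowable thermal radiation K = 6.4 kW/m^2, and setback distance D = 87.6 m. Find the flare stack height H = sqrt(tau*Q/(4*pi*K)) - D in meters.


tau*Q/(4*pi*K) = 0.44 * 3805843 / (4 * pi * 6.4) = 20821.6
sqrt(20821.6) = 144.297
H = 144.297 - 87.6 = 56.70

56.70 m


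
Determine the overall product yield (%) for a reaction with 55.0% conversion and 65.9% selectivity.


Overall yield = conversion (%) * selectivity (%) / 100
Conversion = 55.0%, Selectivity = 65.9%
Y = 55.0 * 65.9 / 100
= 36.245 %

36.245 %


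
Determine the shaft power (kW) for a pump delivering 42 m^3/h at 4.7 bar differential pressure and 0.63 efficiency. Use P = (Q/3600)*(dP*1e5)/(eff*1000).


Q = 42 / 3600 = 0.0116667 m^3/s
P = 0.0116667 * (4.7 * 1e5) / 0.63 / 1000 = 8.704

8.704 kW


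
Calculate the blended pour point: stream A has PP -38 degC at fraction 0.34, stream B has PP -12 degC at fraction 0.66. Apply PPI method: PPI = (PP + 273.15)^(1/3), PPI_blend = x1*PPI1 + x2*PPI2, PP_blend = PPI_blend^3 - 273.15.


PPI_1 = (-38 + 273.15)^(1/3) = 6.172318
PPI_2 = (-12 + 273.15)^(1/3) = 6.391901
PPI_blend = 0.34 * 6.172318 + 0.66 * 6.391901 = 6.317243
PP_blend = 6.317243^3 - 273.15 = 252.1057 - 273.15 = -21.04

-21.04 degC


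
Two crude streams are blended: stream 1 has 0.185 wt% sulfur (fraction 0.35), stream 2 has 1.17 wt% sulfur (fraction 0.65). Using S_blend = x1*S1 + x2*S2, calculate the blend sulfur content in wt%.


Linear sulfur blending: S_blend = x1*S1 + x2*S2
Contribution 1: 0.35 * 0.185 = 0.06475 wt%
Contribution 2: 0.65 * 1.17 = 0.7605 wt%
S_blend = 0.06475 + 0.7605 = 0.82525

0.82525 wt%


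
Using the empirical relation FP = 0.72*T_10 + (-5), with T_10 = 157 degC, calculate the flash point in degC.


FP = 0.72 * 157 + (-5) = 108.04

108.04 degC


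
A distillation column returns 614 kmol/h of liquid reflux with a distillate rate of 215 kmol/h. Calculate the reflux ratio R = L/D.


Reflux ratio definition: R = L / D (liquid returned / distillate withdrawn)
L = 614 kmol/h, D = 215 kmol/h
R = 614 / 215 = 2.856

2.856


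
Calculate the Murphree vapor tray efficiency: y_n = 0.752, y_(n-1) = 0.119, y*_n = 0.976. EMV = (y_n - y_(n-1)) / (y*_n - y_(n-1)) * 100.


Murphree vapor efficiency: EMV = (y_n - y_(n-1)) / (y*_n - y_(n-1)) * 100
EMV = (0.752 - 0.119) / (0.976 - 0.119) * 100 = 0.633 / 0.857 * 100 = 73.86

73.86 %


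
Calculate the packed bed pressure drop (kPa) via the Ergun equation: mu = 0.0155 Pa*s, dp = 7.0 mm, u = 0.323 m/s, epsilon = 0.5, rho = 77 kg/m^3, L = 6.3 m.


dp = 7.0 mm = 0.007 m
Viscous term = 150*0.0155*0.323*(1-0.5)^2 / (0.007^2*0.5^3) = 30652
Inertial term = 1.75*77*0.323^2*(1-0.5) / (0.007*0.5^3) = 8033.33
dP/L = 30652 + 8033.33 = 38685.3 Pa/m
dP = 38685.3 * 6.3 / 1000 = 243.7 kPa

243.7 kPa


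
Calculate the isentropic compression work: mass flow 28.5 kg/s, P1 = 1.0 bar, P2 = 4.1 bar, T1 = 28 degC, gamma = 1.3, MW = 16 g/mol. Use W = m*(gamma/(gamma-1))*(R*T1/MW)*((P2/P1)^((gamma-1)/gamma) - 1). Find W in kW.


Isentropic work: W = m*(gamma/(gamma-1))*(R*T1/MW)*((P2/P1)^((gamma-1)/gamma) - 1)
T1 = 28 + 273.15 = 301.15 K
Pressure ratio = 4.1 / 1.0 = 4.1
Exponent = (1.3 - 1)/1.3 = 0.230769
(P2/P1)^exp - 1 = 4.1^0.230769 - 1 = 0.384878
W = 28.5 * 1.3 / 0.3 * 8.314 * 301.15 / 16 * 0.384878 = 7438

7438 kW


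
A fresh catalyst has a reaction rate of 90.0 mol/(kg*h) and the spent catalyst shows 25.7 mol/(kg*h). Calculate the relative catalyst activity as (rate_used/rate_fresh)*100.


Activity (%) = (rate_used / rate_fresh) * 100
rate_used = 25.7, rate_fresh = 90.0
= (25.7 / 90.0) * 100
= 0.2856 * 100 = 28.56

28.56 %


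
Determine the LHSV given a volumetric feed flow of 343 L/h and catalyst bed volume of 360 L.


LHSV = volumetric feed rate / catalyst volume
= 343 L/h / 360 L
= 0.9528 h^-1

0.9528 h^-1


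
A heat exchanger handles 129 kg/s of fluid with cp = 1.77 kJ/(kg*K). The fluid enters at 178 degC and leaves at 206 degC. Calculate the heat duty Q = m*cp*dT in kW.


Q = m_dot * cp * delta_T
delta_T = 206 - 178 = 28 K
Q = 129 * 1.77 * 28
= 228.33 * 28
= 6393.24 kW

6393.24 kW


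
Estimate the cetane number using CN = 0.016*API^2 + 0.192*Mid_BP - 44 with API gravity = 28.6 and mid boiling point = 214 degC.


CN = 0.016 * 28.6^2 + 0.192 * 214 - 44
CN = 13.08736 + 41.088 - 44 = 10.17536

10.17536


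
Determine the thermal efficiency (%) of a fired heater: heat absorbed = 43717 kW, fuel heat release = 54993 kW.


Furnace efficiency = Q_absorbed / Q_fuel * 100
= 43717 / 54993 * 100 = 79.50

79.50 %


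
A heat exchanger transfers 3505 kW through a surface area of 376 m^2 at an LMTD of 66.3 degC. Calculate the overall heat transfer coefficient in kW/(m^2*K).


From Q = U*A*LMTD, U = Q / (A * LMTD)
U = 3505 / (376 * 66.3) = 3505 / 24928.8 = 0.1406

0.1406 kW/(m^2*K)


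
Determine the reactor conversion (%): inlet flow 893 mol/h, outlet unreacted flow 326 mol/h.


X = (F_in - F_out) / F_in * 100
Moles reacted = 893 - 326 = 567
X = 567 / 893 * 100
= 0.6349 * 100
= 63.49 %

63.49 %


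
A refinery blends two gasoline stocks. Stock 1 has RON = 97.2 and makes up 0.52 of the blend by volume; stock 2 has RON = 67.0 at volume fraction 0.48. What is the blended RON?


Linear blending: RON_blend = sum(vi * RONi)
Contribution 1: 0.52 * 97.2 = 50.544
Contribution 2: 0.48 * 67.0 = 32.16
RON_blend = 50.544 + 32.16 = 82.704

82.704


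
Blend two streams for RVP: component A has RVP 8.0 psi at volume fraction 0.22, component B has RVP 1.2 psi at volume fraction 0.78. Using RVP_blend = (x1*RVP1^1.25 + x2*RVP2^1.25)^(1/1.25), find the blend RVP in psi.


Chevron index: RVP_blend = (sum xi*RVPi^1.25)^(1/1.25)
RVP^1.25 terms: 0.22 * 8.0^1.25 + 0.78 * 1.2^1.25 = 3.93961
RVP_blend = 3.93961^(1/1.25) = 2.995

2.995 psi


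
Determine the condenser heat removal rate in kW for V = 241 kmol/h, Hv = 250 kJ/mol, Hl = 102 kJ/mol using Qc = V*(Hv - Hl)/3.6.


Qc = 241 * (250 - 102) / 3.6 = 241 * 148 / 3.6 = 9908

9908 kW


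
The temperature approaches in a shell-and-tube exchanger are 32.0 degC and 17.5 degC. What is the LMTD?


LMTD = (dT1 - dT2) / ln(dT1/dT2)
= (32.0 - 17.5) / ln(32.0 / 17.5) = 14.5 / 0.603535 = 24.03

24.03 degC


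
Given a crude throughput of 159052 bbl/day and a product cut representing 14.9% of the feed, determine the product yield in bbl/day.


Crude throughput = 159052 bbl/day
Fraction yield = 14.9%
yield = throughput * fraction / 100
yield = 159052 * 14.9 / 100 = 23698.748

23698.748 bbl/day


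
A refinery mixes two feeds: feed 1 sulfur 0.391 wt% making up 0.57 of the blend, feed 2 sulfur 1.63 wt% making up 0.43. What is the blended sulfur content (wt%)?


Linear sulfur blending: S_blend = x1*S1 + x2*S2
Contribution 1: 0.57 * 0.391 = 0.22287 wt%
Contribution 2: 0.43 * 1.63 = 0.7009 wt%
S_blend = 0.22287 + 0.7009 = 0.92377

0.92377 wt%


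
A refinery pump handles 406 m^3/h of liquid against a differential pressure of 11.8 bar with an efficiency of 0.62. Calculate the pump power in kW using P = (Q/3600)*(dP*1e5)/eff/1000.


Q = 406 / 3600 = 0.112778 m^3/s
P = 0.112778 * (11.8 * 1e5) / 0.62 / 1000 = 214.6

214.6 kW


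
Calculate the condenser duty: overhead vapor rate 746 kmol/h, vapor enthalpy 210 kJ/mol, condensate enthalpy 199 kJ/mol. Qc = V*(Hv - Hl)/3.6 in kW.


Qc = 746 * (210 - 199) / 3.6 = 746 * 11 / 3.6 = 2279

2279 kW


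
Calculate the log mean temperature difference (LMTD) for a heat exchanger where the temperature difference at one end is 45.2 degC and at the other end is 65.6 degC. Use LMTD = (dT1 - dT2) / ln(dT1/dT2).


LMTD = (dT1 - dT2) / ln(dT1/dT2)
= (45.2 - 65.6) / ln(45.2 / 65.6) = -20.4 / -0.372479 = 54.77

54.77 degC
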